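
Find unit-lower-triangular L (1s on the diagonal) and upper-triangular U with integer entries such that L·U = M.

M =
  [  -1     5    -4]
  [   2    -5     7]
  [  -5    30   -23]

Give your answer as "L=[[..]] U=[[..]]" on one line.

L=[[1,0,0],[-2,1,0],[5,1,1]] U=[[-1,5,-4],[0,5,-1],[0,0,-2]]

  R1 -= -2·R0 → [0,5,-1]
  R2 -= 5·R0 → [0,5,-3]
  R2 -= 1·R1 → [0,0,-2]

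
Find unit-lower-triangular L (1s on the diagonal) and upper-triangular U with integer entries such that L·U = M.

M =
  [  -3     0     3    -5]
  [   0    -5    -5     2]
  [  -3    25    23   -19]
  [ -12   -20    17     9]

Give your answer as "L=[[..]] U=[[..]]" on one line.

L=[[1,0,0,0],[0,1,0,0],[1,-5,1,0],[4,4,-5,1]] U=[[-3,0,3,-5],[0,-5,-5,2],[0,0,-5,-4],[0,0,0,1]]

  row1 -= 0·row0 → [0,-5,-5,2]
  row2 -= 1·row0 → [0,25,20,-14]
  row3 -= 4·row0 → [0,-20,5,29]
  row2 -= -5·row1 → [0,0,-5,-4]
  row3 -= 4·row1 → [0,0,25,21]
  row3 -= -5·row2 → [0,0,0,1]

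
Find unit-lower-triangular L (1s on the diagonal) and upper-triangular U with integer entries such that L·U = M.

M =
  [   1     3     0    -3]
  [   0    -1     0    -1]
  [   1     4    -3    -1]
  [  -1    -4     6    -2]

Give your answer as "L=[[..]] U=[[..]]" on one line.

L=[[1,0,0,0],[0,1,0,0],[1,-1,1,0],[-1,1,-2,1]] U=[[1,3,0,-3],[0,-1,0,-1],[0,0,-3,1],[0,0,0,-2]]

  r1 -= 0·r0 → [0,-1,0,-1]
  r2 -= 1·r0 → [0,1,-3,2]
  r3 -= -1·r0 → [0,-1,6,-5]
  r2 -= -1·r1 → [0,0,-3,1]
  r3 -= 1·r1 → [0,0,6,-4]
  r3 -= -2·r2 → [0,0,0,-2]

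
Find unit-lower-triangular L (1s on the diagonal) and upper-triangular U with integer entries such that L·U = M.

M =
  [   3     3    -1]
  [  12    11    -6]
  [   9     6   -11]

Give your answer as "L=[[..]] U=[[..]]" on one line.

  r1 -= 4·r0 → [0,-1,-2]
  r2 -= 3·r0 → [0,-3,-8]
  r2 -= 3·r1 → [0,0,-2]

L=[[1,0,0],[4,1,0],[3,3,1]] U=[[3,3,-1],[0,-1,-2],[0,0,-2]]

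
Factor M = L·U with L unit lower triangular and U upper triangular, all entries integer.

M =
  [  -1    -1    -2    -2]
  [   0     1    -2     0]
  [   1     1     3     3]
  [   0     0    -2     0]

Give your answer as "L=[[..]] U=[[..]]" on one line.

  r1 -= 0·r0 → [0,1,-2,0]
  r2 -= -1·r0 → [0,0,1,1]
  r3 -= 0·r0 → [0,0,-2,0]
  r2 -= 0·r1 → [0,0,1,1]
  r3 -= 0·r1 → [0,0,-2,0]
  r3 -= -2·r2 → [0,0,0,2]

L=[[1,0,0,0],[0,1,0,0],[-1,0,1,0],[0,0,-2,1]] U=[[-1,-1,-2,-2],[0,1,-2,0],[0,0,1,1],[0,0,0,2]]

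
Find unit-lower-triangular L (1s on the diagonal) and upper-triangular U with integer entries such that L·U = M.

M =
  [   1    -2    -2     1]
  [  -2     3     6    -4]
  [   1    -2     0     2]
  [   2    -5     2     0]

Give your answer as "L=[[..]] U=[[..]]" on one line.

L=[[1,0,0,0],[-2,1,0,0],[1,0,1,0],[2,1,2,1]] U=[[1,-2,-2,1],[0,-1,2,-2],[0,0,2,1],[0,0,0,-2]]

  row1 -= -2·row0 → [0,-1,2,-2]
  row2 -= 1·row0 → [0,0,2,1]
  row3 -= 2·row0 → [0,-1,6,-2]
  row2 -= 0·row1 → [0,0,2,1]
  row3 -= 1·row1 → [0,0,4,0]
  row3 -= 2·row2 → [0,0,0,-2]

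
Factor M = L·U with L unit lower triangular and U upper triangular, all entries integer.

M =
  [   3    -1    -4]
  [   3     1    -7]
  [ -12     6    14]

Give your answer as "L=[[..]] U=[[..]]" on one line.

L=[[1,0,0],[1,1,0],[-4,1,1]] U=[[3,-1,-4],[0,2,-3],[0,0,1]]

  R1 -= 1·R0 → [0,2,-3]
  R2 -= -4·R0 → [0,2,-2]
  R2 -= 1·R1 → [0,0,1]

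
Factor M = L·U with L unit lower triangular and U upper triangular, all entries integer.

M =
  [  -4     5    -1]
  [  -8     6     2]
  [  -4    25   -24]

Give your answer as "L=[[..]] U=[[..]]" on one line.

L=[[1,0,0],[2,1,0],[1,-5,1]] U=[[-4,5,-1],[0,-4,4],[0,0,-3]]

  R1 -= 2·R0 → [0,-4,4]
  R2 -= 1·R0 → [0,20,-23]
  R2 -= -5·R1 → [0,0,-3]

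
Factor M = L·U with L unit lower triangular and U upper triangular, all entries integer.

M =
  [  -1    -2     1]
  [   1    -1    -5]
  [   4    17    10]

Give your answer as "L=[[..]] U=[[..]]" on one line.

L=[[1,0,0],[-1,1,0],[-4,-3,1]] U=[[-1,-2,1],[0,-3,-4],[0,0,2]]

  R1 -= -1·R0 → [0,-3,-4]
  R2 -= -4·R0 → [0,9,14]
  R2 -= -3·R1 → [0,0,2]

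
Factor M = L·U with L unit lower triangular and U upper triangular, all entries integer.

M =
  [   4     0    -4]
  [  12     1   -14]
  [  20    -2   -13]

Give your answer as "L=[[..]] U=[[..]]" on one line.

  row1 -= 3·row0 → [0,1,-2]
  row2 -= 5·row0 → [0,-2,7]
  row2 -= -2·row1 → [0,0,3]

L=[[1,0,0],[3,1,0],[5,-2,1]] U=[[4,0,-4],[0,1,-2],[0,0,3]]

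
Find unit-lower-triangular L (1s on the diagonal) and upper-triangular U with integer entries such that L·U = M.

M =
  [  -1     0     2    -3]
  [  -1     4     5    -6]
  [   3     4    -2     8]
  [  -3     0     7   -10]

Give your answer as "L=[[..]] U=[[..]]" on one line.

  r1 -= 1·r0 → [0,4,3,-3]
  r2 -= -3·r0 → [0,4,4,-1]
  r3 -= 3·r0 → [0,0,1,-1]
  r2 -= 1·r1 → [0,0,1,2]
  r3 -= 0·r1 → [0,0,1,-1]
  r3 -= 1·r2 → [0,0,0,-3]

L=[[1,0,0,0],[1,1,0,0],[-3,1,1,0],[3,0,1,1]] U=[[-1,0,2,-3],[0,4,3,-3],[0,0,1,2],[0,0,0,-3]]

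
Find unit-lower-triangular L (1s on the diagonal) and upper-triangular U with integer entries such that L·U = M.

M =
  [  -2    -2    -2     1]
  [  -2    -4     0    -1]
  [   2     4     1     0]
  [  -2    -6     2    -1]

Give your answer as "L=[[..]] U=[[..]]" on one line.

  r1 -= 1·r0 → [0,-2,2,-2]
  r2 -= -1·r0 → [0,2,-1,1]
  r3 -= 1·r0 → [0,-4,4,-2]
  r2 -= -1·r1 → [0,0,1,-1]
  r3 -= 2·r1 → [0,0,0,2]
  r3 -= 0·r2 → [0,0,0,2]

L=[[1,0,0,0],[1,1,0,0],[-1,-1,1,0],[1,2,0,1]] U=[[-2,-2,-2,1],[0,-2,2,-2],[0,0,1,-1],[0,0,0,2]]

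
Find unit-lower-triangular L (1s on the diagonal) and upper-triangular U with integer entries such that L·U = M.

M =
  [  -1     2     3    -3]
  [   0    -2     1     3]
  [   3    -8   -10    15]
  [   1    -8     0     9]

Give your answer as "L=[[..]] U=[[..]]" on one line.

L=[[1,0,0,0],[0,1,0,0],[-3,1,1,0],[-1,3,0,1]] U=[[-1,2,3,-3],[0,-2,1,3],[0,0,-2,3],[0,0,0,-3]]

  row1 -= 0·row0 → [0,-2,1,3]
  row2 -= -3·row0 → [0,-2,-1,6]
  row3 -= -1·row0 → [0,-6,3,6]
  row2 -= 1·row1 → [0,0,-2,3]
  row3 -= 3·row1 → [0,0,0,-3]
  row3 -= 0·row2 → [0,0,0,-3]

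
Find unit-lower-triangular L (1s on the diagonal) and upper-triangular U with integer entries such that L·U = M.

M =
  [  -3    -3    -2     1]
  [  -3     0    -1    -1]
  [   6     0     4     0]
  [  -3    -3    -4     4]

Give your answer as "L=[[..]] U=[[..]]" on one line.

  R1 -= 1·R0 → [0,3,1,-2]
  R2 -= -2·R0 → [0,-6,0,2]
  R3 -= 1·R0 → [0,0,-2,3]
  R2 -= -2·R1 → [0,0,2,-2]
  R3 -= 0·R1 → [0,0,-2,3]
  R3 -= -1·R2 → [0,0,0,1]

L=[[1,0,0,0],[1,1,0,0],[-2,-2,1,0],[1,0,-1,1]] U=[[-3,-3,-2,1],[0,3,1,-2],[0,0,2,-2],[0,0,0,1]]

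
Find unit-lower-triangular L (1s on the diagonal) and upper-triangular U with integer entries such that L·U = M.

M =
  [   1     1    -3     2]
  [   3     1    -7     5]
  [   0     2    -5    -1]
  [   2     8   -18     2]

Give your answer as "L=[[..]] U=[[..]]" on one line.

L=[[1,0,0,0],[3,1,0,0],[0,-1,1,0],[2,-3,2,1]] U=[[1,1,-3,2],[0,-2,2,-1],[0,0,-3,-2],[0,0,0,-1]]

  R1 -= 3·R0 → [0,-2,2,-1]
  R2 -= 0·R0 → [0,2,-5,-1]
  R3 -= 2·R0 → [0,6,-12,-2]
  R2 -= -1·R1 → [0,0,-3,-2]
  R3 -= -3·R1 → [0,0,-6,-5]
  R3 -= 2·R2 → [0,0,0,-1]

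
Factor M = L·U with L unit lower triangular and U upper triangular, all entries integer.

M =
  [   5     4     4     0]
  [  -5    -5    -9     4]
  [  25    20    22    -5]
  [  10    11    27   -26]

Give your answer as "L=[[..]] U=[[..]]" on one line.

L=[[1,0,0,0],[-1,1,0,0],[5,0,1,0],[2,-3,2,1]] U=[[5,4,4,0],[0,-1,-5,4],[0,0,2,-5],[0,0,0,-4]]

  r1 -= -1·r0 → [0,-1,-5,4]
  r2 -= 5·r0 → [0,0,2,-5]
  r3 -= 2·r0 → [0,3,19,-26]
  r2 -= 0·r1 → [0,0,2,-5]
  r3 -= -3·r1 → [0,0,4,-14]
  r3 -= 2·r2 → [0,0,0,-4]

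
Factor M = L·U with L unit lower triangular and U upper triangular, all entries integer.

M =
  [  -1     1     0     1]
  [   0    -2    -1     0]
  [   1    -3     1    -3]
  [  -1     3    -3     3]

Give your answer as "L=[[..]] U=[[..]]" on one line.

L=[[1,0,0,0],[0,1,0,0],[-1,1,1,0],[1,-1,-2,1]] U=[[-1,1,0,1],[0,-2,-1,0],[0,0,2,-2],[0,0,0,-2]]

  row1 -= 0·row0 → [0,-2,-1,0]
  row2 -= -1·row0 → [0,-2,1,-2]
  row3 -= 1·row0 → [0,2,-3,2]
  row2 -= 1·row1 → [0,0,2,-2]
  row3 -= -1·row1 → [0,0,-4,2]
  row3 -= -2·row2 → [0,0,0,-2]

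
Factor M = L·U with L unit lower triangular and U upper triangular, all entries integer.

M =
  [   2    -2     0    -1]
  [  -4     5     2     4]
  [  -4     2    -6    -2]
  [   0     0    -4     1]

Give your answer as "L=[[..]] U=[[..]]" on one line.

L=[[1,0,0,0],[-2,1,0,0],[-2,-2,1,0],[0,0,2,1]] U=[[2,-2,0,-1],[0,1,2,2],[0,0,-2,0],[0,0,0,1]]

  r1 -= -2·r0 → [0,1,2,2]
  r2 -= -2·r0 → [0,-2,-6,-4]
  r3 -= 0·r0 → [0,0,-4,1]
  r2 -= -2·r1 → [0,0,-2,0]
  r3 -= 0·r1 → [0,0,-4,1]
  r3 -= 2·r2 → [0,0,0,1]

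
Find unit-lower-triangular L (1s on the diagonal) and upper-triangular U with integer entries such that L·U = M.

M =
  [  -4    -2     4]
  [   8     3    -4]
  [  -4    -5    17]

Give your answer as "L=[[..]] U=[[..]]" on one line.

  row1 -= -2·row0 → [0,-1,4]
  row2 -= 1·row0 → [0,-3,13]
  row2 -= 3·row1 → [0,0,1]

L=[[1,0,0],[-2,1,0],[1,3,1]] U=[[-4,-2,4],[0,-1,4],[0,0,1]]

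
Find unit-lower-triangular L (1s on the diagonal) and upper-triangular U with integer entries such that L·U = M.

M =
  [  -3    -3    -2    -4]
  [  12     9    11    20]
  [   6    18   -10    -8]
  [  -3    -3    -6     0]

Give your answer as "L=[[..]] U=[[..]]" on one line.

  row1 -= -4·row0 → [0,-3,3,4]
  row2 -= -2·row0 → [0,12,-14,-16]
  row3 -= 1·row0 → [0,0,-4,4]
  row2 -= -4·row1 → [0,0,-2,0]
  row3 -= 0·row1 → [0,0,-4,4]
  row3 -= 2·row2 → [0,0,0,4]

L=[[1,0,0,0],[-4,1,0,0],[-2,-4,1,0],[1,0,2,1]] U=[[-3,-3,-2,-4],[0,-3,3,4],[0,0,-2,0],[0,0,0,4]]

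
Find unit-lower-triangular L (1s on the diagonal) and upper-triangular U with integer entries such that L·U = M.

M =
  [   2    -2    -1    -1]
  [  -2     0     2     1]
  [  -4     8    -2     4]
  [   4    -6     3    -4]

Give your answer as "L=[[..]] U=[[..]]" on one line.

L=[[1,0,0,0],[-1,1,0,0],[-2,-2,1,0],[2,1,-2,1]] U=[[2,-2,-1,-1],[0,-2,1,0],[0,0,-2,2],[0,0,0,2]]

  r1 -= -1·r0 → [0,-2,1,0]
  r2 -= -2·r0 → [0,4,-4,2]
  r3 -= 2·r0 → [0,-2,5,-2]
  r2 -= -2·r1 → [0,0,-2,2]
  r3 -= 1·r1 → [0,0,4,-2]
  r3 -= -2·r2 → [0,0,0,2]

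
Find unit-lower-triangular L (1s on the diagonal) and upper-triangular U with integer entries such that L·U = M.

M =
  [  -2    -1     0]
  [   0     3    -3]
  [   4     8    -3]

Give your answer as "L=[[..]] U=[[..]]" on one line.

L=[[1,0,0],[0,1,0],[-2,2,1]] U=[[-2,-1,0],[0,3,-3],[0,0,3]]

  r1 -= 0·r0 → [0,3,-3]
  r2 -= -2·r0 → [0,6,-3]
  r2 -= 2·r1 → [0,0,3]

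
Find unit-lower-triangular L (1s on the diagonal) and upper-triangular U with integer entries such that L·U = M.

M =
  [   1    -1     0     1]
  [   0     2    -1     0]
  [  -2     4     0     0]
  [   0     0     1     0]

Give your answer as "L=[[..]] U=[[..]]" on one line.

  r1 -= 0·r0 → [0,2,-1,0]
  r2 -= -2·r0 → [0,2,0,2]
  r3 -= 0·r0 → [0,0,1,0]
  r2 -= 1·r1 → [0,0,1,2]
  r3 -= 0·r1 → [0,0,1,0]
  r3 -= 1·r2 → [0,0,0,-2]

L=[[1,0,0,0],[0,1,0,0],[-2,1,1,0],[0,0,1,1]] U=[[1,-1,0,1],[0,2,-1,0],[0,0,1,2],[0,0,0,-2]]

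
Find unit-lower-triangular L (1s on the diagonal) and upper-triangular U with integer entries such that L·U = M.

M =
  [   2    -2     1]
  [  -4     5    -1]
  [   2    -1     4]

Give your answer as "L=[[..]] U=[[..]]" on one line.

L=[[1,0,0],[-2,1,0],[1,1,1]] U=[[2,-2,1],[0,1,1],[0,0,2]]

  R1 -= -2·R0 → [0,1,1]
  R2 -= 1·R0 → [0,1,3]
  R2 -= 1·R1 → [0,0,2]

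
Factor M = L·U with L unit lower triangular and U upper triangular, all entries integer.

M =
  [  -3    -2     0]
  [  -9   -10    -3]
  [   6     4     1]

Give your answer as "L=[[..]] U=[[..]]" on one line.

L=[[1,0,0],[3,1,0],[-2,0,1]] U=[[-3,-2,0],[0,-4,-3],[0,0,1]]

  r1 -= 3·r0 → [0,-4,-3]
  r2 -= -2·r0 → [0,0,1]
  r2 -= 0·r1 → [0,0,1]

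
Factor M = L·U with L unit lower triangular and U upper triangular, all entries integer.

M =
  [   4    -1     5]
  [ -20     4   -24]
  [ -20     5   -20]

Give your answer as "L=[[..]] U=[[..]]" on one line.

  row1 -= -5·row0 → [0,-1,1]
  row2 -= -5·row0 → [0,0,5]
  row2 -= 0·row1 → [0,0,5]

L=[[1,0,0],[-5,1,0],[-5,0,1]] U=[[4,-1,5],[0,-1,1],[0,0,5]]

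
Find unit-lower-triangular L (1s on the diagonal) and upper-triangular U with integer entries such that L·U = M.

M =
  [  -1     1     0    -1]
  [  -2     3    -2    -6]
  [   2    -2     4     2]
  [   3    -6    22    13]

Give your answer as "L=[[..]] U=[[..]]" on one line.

  R1 -= 2·R0 → [0,1,-2,-4]
  R2 -= -2·R0 → [0,0,4,0]
  R3 -= -3·R0 → [0,-3,22,10]
  R2 -= 0·R1 → [0,0,4,0]
  R3 -= -3·R1 → [0,0,16,-2]
  R3 -= 4·R2 → [0,0,0,-2]

L=[[1,0,0,0],[2,1,0,0],[-2,0,1,0],[-3,-3,4,1]] U=[[-1,1,0,-1],[0,1,-2,-4],[0,0,4,0],[0,0,0,-2]]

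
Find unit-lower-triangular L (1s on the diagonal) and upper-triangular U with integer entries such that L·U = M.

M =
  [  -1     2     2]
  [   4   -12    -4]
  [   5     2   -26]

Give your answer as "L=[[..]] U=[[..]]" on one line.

  row1 -= -4·row0 → [0,-4,4]
  row2 -= -5·row0 → [0,12,-16]
  row2 -= -3·row1 → [0,0,-4]

L=[[1,0,0],[-4,1,0],[-5,-3,1]] U=[[-1,2,2],[0,-4,4],[0,0,-4]]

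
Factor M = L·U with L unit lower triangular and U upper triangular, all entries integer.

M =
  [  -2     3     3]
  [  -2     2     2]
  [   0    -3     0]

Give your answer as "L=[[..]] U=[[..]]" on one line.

  R1 -= 1·R0 → [0,-1,-1]
  R2 -= 0·R0 → [0,-3,0]
  R2 -= 3·R1 → [0,0,3]

L=[[1,0,0],[1,1,0],[0,3,1]] U=[[-2,3,3],[0,-1,-1],[0,0,3]]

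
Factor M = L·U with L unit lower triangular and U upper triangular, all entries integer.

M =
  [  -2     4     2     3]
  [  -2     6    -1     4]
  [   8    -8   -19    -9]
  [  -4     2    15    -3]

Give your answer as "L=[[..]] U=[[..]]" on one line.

  r1 -= 1·r0 → [0,2,-3,1]
  r2 -= -4·r0 → [0,8,-11,3]
  r3 -= 2·r0 → [0,-6,11,-9]
  r2 -= 4·r1 → [0,0,1,-1]
  r3 -= -3·r1 → [0,0,2,-6]
  r3 -= 2·r2 → [0,0,0,-4]

L=[[1,0,0,0],[1,1,0,0],[-4,4,1,0],[2,-3,2,1]] U=[[-2,4,2,3],[0,2,-3,1],[0,0,1,-1],[0,0,0,-4]]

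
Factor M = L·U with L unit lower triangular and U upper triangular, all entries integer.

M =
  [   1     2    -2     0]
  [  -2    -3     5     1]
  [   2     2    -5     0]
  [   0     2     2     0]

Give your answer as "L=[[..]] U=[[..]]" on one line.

L=[[1,0,0,0],[-2,1,0,0],[2,-2,1,0],[0,2,0,1]] U=[[1,2,-2,0],[0,1,1,1],[0,0,1,2],[0,0,0,-2]]

  row1 -= -2·row0 → [0,1,1,1]
  row2 -= 2·row0 → [0,-2,-1,0]
  row3 -= 0·row0 → [0,2,2,0]
  row2 -= -2·row1 → [0,0,1,2]
  row3 -= 2·row1 → [0,0,0,-2]
  row3 -= 0·row2 → [0,0,0,-2]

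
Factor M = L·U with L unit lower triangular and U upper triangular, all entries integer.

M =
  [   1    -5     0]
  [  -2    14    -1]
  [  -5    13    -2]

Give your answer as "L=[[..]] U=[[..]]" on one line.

  row1 -= -2·row0 → [0,4,-1]
  row2 -= -5·row0 → [0,-12,-2]
  row2 -= -3·row1 → [0,0,-5]

L=[[1,0,0],[-2,1,0],[-5,-3,1]] U=[[1,-5,0],[0,4,-1],[0,0,-5]]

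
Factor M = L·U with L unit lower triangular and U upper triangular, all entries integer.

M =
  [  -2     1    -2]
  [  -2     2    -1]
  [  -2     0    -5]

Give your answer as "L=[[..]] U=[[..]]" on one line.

  r1 -= 1·r0 → [0,1,1]
  r2 -= 1·r0 → [0,-1,-3]
  r2 -= -1·r1 → [0,0,-2]

L=[[1,0,0],[1,1,0],[1,-1,1]] U=[[-2,1,-2],[0,1,1],[0,0,-2]]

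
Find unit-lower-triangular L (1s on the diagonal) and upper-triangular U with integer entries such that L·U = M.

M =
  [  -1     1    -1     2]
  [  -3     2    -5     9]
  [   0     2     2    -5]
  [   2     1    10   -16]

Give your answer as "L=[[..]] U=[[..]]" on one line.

L=[[1,0,0,0],[3,1,0,0],[0,-2,1,0],[-2,-3,-1,1]] U=[[-1,1,-1,2],[0,-1,-2,3],[0,0,-2,1],[0,0,0,-2]]

  r1 -= 3·r0 → [0,-1,-2,3]
  r2 -= 0·r0 → [0,2,2,-5]
  r3 -= -2·r0 → [0,3,8,-12]
  r2 -= -2·r1 → [0,0,-2,1]
  r3 -= -3·r1 → [0,0,2,-3]
  r3 -= -1·r2 → [0,0,0,-2]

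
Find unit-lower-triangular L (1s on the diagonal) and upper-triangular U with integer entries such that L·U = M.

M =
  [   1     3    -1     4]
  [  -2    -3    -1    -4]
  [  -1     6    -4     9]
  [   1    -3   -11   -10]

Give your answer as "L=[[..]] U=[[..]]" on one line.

L=[[1,0,0,0],[-2,1,0,0],[-1,3,1,0],[1,-2,-4,1]] U=[[1,3,-1,4],[0,3,-3,4],[0,0,4,1],[0,0,0,-2]]

  R1 -= -2·R0 → [0,3,-3,4]
  R2 -= -1·R0 → [0,9,-5,13]
  R3 -= 1·R0 → [0,-6,-10,-14]
  R2 -= 3·R1 → [0,0,4,1]
  R3 -= -2·R1 → [0,0,-16,-6]
  R3 -= -4·R2 → [0,0,0,-2]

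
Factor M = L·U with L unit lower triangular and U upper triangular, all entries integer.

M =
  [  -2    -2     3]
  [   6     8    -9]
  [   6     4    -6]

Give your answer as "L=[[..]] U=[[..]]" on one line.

L=[[1,0,0],[-3,1,0],[-3,-1,1]] U=[[-2,-2,3],[0,2,0],[0,0,3]]

  r1 -= -3·r0 → [0,2,0]
  r2 -= -3·r0 → [0,-2,3]
  r2 -= -1·r1 → [0,0,3]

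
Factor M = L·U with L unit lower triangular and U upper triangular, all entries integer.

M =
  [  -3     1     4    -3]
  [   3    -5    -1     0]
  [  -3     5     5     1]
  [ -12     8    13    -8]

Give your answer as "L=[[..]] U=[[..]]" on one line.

L=[[1,0,0,0],[-1,1,0,0],[1,-1,1,0],[4,-1,0,1]] U=[[-3,1,4,-3],[0,-4,3,-3],[0,0,4,1],[0,0,0,1]]

  r1 -= -1·r0 → [0,-4,3,-3]
  r2 -= 1·r0 → [0,4,1,4]
  r3 -= 4·r0 → [0,4,-3,4]
  r2 -= -1·r1 → [0,0,4,1]
  r3 -= -1·r1 → [0,0,0,1]
  r3 -= 0·r2 → [0,0,0,1]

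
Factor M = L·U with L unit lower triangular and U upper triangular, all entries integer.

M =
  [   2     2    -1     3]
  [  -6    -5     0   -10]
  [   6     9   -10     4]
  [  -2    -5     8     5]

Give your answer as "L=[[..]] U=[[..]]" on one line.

L=[[1,0,0,0],[-3,1,0,0],[3,3,1,0],[-1,-3,-1,1]] U=[[2,2,-1,3],[0,1,-3,-1],[0,0,2,-2],[0,0,0,3]]

  R1 -= -3·R0 → [0,1,-3,-1]
  R2 -= 3·R0 → [0,3,-7,-5]
  R3 -= -1·R0 → [0,-3,7,8]
  R2 -= 3·R1 → [0,0,2,-2]
  R3 -= -3·R1 → [0,0,-2,5]
  R3 -= -1·R2 → [0,0,0,3]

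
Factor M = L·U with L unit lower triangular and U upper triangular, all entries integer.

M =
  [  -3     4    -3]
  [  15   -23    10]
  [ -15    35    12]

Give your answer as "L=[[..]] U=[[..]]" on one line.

L=[[1,0,0],[-5,1,0],[5,-5,1]] U=[[-3,4,-3],[0,-3,-5],[0,0,2]]

  r1 -= -5·r0 → [0,-3,-5]
  r2 -= 5·r0 → [0,15,27]
  r2 -= -5·r1 → [0,0,2]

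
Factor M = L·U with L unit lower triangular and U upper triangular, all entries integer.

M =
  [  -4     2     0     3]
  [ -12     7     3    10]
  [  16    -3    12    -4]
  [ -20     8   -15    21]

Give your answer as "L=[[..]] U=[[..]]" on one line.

L=[[1,0,0,0],[3,1,0,0],[-4,5,1,0],[5,-2,3,1]] U=[[-4,2,0,3],[0,1,3,1],[0,0,-3,3],[0,0,0,-1]]

  row1 -= 3·row0 → [0,1,3,1]
  row2 -= -4·row0 → [0,5,12,8]
  row3 -= 5·row0 → [0,-2,-15,6]
  row2 -= 5·row1 → [0,0,-3,3]
  row3 -= -2·row1 → [0,0,-9,8]
  row3 -= 3·row2 → [0,0,0,-1]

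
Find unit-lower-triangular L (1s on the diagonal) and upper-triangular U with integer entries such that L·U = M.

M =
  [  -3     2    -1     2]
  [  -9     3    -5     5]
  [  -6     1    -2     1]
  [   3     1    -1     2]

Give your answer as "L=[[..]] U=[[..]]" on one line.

L=[[1,0,0,0],[3,1,0,0],[2,1,1,0],[-1,-1,-2,1]] U=[[-3,2,-1,2],[0,-3,-2,-1],[0,0,2,-2],[0,0,0,-1]]

  R1 -= 3·R0 → [0,-3,-2,-1]
  R2 -= 2·R0 → [0,-3,0,-3]
  R3 -= -1·R0 → [0,3,-2,4]
  R2 -= 1·R1 → [0,0,2,-2]
  R3 -= -1·R1 → [0,0,-4,3]
  R3 -= -2·R2 → [0,0,0,-1]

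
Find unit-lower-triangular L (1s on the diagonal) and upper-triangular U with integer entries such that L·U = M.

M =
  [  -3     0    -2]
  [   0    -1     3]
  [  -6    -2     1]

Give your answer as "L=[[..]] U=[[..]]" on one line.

  row1 -= 0·row0 → [0,-1,3]
  row2 -= 2·row0 → [0,-2,5]
  row2 -= 2·row1 → [0,0,-1]

L=[[1,0,0],[0,1,0],[2,2,1]] U=[[-3,0,-2],[0,-1,3],[0,0,-1]]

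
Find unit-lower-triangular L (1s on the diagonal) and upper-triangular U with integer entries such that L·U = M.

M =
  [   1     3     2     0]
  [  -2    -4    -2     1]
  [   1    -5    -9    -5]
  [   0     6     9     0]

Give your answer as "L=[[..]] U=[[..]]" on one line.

  R1 -= -2·R0 → [0,2,2,1]
  R2 -= 1·R0 → [0,-8,-11,-5]
  R3 -= 0·R0 → [0,6,9,0]
  R2 -= -4·R1 → [0,0,-3,-1]
  R3 -= 3·R1 → [0,0,3,-3]
  R3 -= -1·R2 → [0,0,0,-4]

L=[[1,0,0,0],[-2,1,0,0],[1,-4,1,0],[0,3,-1,1]] U=[[1,3,2,0],[0,2,2,1],[0,0,-3,-1],[0,0,0,-4]]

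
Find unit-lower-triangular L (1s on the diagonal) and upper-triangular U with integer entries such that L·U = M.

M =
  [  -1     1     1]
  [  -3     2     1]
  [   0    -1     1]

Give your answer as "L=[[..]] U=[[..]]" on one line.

  r1 -= 3·r0 → [0,-1,-2]
  r2 -= 0·r0 → [0,-1,1]
  r2 -= 1·r1 → [0,0,3]

L=[[1,0,0],[3,1,0],[0,1,1]] U=[[-1,1,1],[0,-1,-2],[0,0,3]]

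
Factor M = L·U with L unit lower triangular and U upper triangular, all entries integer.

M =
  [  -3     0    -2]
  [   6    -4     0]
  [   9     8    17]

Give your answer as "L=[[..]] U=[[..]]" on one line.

  row1 -= -2·row0 → [0,-4,-4]
  row2 -= -3·row0 → [0,8,11]
  row2 -= -2·row1 → [0,0,3]

L=[[1,0,0],[-2,1,0],[-3,-2,1]] U=[[-3,0,-2],[0,-4,-4],[0,0,3]]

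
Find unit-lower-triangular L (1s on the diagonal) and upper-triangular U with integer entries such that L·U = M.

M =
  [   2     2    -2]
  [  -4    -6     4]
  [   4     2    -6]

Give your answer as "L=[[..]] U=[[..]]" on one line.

L=[[1,0,0],[-2,1,0],[2,1,1]] U=[[2,2,-2],[0,-2,0],[0,0,-2]]

  R1 -= -2·R0 → [0,-2,0]
  R2 -= 2·R0 → [0,-2,-2]
  R2 -= 1·R1 → [0,0,-2]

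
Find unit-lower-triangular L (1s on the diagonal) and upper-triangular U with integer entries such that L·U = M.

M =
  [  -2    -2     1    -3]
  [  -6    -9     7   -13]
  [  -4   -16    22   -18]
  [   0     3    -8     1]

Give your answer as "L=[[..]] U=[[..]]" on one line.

L=[[1,0,0,0],[3,1,0,0],[2,4,1,0],[0,-1,-1,1]] U=[[-2,-2,1,-3],[0,-3,4,-4],[0,0,4,4],[0,0,0,1]]

  row1 -= 3·row0 → [0,-3,4,-4]
  row2 -= 2·row0 → [0,-12,20,-12]
  row3 -= 0·row0 → [0,3,-8,1]
  row2 -= 4·row1 → [0,0,4,4]
  row3 -= -1·row1 → [0,0,-4,-3]
  row3 -= -1·row2 → [0,0,0,1]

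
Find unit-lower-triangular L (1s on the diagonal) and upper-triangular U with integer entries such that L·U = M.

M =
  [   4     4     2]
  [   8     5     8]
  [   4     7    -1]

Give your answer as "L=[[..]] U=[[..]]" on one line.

L=[[1,0,0],[2,1,0],[1,-1,1]] U=[[4,4,2],[0,-3,4],[0,0,1]]

  r1 -= 2·r0 → [0,-3,4]
  r2 -= 1·r0 → [0,3,-3]
  r2 -= -1·r1 → [0,0,1]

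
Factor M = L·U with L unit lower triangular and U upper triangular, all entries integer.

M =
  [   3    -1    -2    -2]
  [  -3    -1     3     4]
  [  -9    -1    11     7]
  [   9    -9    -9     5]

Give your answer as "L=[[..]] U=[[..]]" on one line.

  R1 -= -1·R0 → [0,-2,1,2]
  R2 -= -3·R0 → [0,-4,5,1]
  R3 -= 3·R0 → [0,-6,-3,11]
  R2 -= 2·R1 → [0,0,3,-3]
  R3 -= 3·R1 → [0,0,-6,5]
  R3 -= -2·R2 → [0,0,0,-1]

L=[[1,0,0,0],[-1,1,0,0],[-3,2,1,0],[3,3,-2,1]] U=[[3,-1,-2,-2],[0,-2,1,2],[0,0,3,-3],[0,0,0,-1]]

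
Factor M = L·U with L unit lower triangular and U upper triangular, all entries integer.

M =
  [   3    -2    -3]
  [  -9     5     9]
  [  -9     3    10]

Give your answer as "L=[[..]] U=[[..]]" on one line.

  row1 -= -3·row0 → [0,-1,0]
  row2 -= -3·row0 → [0,-3,1]
  row2 -= 3·row1 → [0,0,1]

L=[[1,0,0],[-3,1,0],[-3,3,1]] U=[[3,-2,-3],[0,-1,0],[0,0,1]]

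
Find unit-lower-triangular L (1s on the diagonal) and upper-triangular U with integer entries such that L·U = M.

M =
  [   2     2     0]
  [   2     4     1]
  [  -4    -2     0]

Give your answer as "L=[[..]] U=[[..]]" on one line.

  row1 -= 1·row0 → [0,2,1]
  row2 -= -2·row0 → [0,2,0]
  row2 -= 1·row1 → [0,0,-1]

L=[[1,0,0],[1,1,0],[-2,1,1]] U=[[2,2,0],[0,2,1],[0,0,-1]]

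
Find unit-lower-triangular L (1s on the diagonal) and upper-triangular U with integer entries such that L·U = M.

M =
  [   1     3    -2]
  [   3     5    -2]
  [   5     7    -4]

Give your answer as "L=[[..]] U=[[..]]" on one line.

  R1 -= 3·R0 → [0,-4,4]
  R2 -= 5·R0 → [0,-8,6]
  R2 -= 2·R1 → [0,0,-2]

L=[[1,0,0],[3,1,0],[5,2,1]] U=[[1,3,-2],[0,-4,4],[0,0,-2]]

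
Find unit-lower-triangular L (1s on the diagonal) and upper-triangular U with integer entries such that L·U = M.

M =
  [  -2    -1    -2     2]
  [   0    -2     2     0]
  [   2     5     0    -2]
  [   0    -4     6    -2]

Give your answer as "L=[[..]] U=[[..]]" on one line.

  r1 -= 0·r0 → [0,-2,2,0]
  r2 -= -1·r0 → [0,4,-2,0]
  r3 -= 0·r0 → [0,-4,6,-2]
  r2 -= -2·r1 → [0,0,2,0]
  r3 -= 2·r1 → [0,0,2,-2]
  r3 -= 1·r2 → [0,0,0,-2]

L=[[1,0,0,0],[0,1,0,0],[-1,-2,1,0],[0,2,1,1]] U=[[-2,-1,-2,2],[0,-2,2,0],[0,0,2,0],[0,0,0,-2]]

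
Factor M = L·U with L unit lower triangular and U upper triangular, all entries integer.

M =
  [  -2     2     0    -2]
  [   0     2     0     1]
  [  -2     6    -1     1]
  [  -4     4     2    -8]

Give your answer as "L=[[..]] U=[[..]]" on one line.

  row1 -= 0·row0 → [0,2,0,1]
  row2 -= 1·row0 → [0,4,-1,3]
  row3 -= 2·row0 → [0,0,2,-4]
  row2 -= 2·row1 → [0,0,-1,1]
  row3 -= 0·row1 → [0,0,2,-4]
  row3 -= -2·row2 → [0,0,0,-2]

L=[[1,0,0,0],[0,1,0,0],[1,2,1,0],[2,0,-2,1]] U=[[-2,2,0,-2],[0,2,0,1],[0,0,-1,1],[0,0,0,-2]]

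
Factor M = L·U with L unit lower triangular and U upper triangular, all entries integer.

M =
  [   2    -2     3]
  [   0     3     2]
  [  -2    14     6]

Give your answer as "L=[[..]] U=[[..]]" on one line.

  R1 -= 0·R0 → [0,3,2]
  R2 -= -1·R0 → [0,12,9]
  R2 -= 4·R1 → [0,0,1]

L=[[1,0,0],[0,1,0],[-1,4,1]] U=[[2,-2,3],[0,3,2],[0,0,1]]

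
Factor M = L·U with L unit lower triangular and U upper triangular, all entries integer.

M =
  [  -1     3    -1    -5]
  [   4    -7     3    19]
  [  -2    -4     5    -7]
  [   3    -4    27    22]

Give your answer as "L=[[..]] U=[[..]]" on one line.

  R1 -= -4·R0 → [0,5,-1,-1]
  R2 -= 2·R0 → [0,-10,7,3]
  R3 -= -3·R0 → [0,5,24,7]
  R2 -= -2·R1 → [0,0,5,1]
  R3 -= 1·R1 → [0,0,25,8]
  R3 -= 5·R2 → [0,0,0,3]

L=[[1,0,0,0],[-4,1,0,0],[2,-2,1,0],[-3,1,5,1]] U=[[-1,3,-1,-5],[0,5,-1,-1],[0,0,5,1],[0,0,0,3]]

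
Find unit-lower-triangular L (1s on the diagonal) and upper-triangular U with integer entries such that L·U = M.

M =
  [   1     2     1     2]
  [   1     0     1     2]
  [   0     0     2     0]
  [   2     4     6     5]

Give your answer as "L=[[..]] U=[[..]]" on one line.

L=[[1,0,0,0],[1,1,0,0],[0,0,1,0],[2,0,2,1]] U=[[1,2,1,2],[0,-2,0,0],[0,0,2,0],[0,0,0,1]]

  row1 -= 1·row0 → [0,-2,0,0]
  row2 -= 0·row0 → [0,0,2,0]
  row3 -= 2·row0 → [0,0,4,1]
  row2 -= 0·row1 → [0,0,2,0]
  row3 -= 0·row1 → [0,0,4,1]
  row3 -= 2·row2 → [0,0,0,1]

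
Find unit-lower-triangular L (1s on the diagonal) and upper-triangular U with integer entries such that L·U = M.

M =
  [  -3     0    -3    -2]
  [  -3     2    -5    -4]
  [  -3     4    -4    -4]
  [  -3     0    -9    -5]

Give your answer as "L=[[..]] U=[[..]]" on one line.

L=[[1,0,0,0],[1,1,0,0],[1,2,1,0],[1,0,-2,1]] U=[[-3,0,-3,-2],[0,2,-2,-2],[0,0,3,2],[0,0,0,1]]

  r1 -= 1·r0 → [0,2,-2,-2]
  r2 -= 1·r0 → [0,4,-1,-2]
  r3 -= 1·r0 → [0,0,-6,-3]
  r2 -= 2·r1 → [0,0,3,2]
  r3 -= 0·r1 → [0,0,-6,-3]
  r3 -= -2·r2 → [0,0,0,1]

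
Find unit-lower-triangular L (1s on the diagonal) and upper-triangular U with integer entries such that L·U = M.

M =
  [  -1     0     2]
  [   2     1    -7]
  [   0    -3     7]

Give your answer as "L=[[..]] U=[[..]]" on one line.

  row1 -= -2·row0 → [0,1,-3]
  row2 -= 0·row0 → [0,-3,7]
  row2 -= -3·row1 → [0,0,-2]

L=[[1,0,0],[-2,1,0],[0,-3,1]] U=[[-1,0,2],[0,1,-3],[0,0,-2]]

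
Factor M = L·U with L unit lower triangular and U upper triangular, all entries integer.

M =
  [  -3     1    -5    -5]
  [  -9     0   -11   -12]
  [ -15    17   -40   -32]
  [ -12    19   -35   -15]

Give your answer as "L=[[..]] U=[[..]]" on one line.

L=[[1,0,0,0],[3,1,0,0],[5,-4,1,0],[4,-5,5,1]] U=[[-3,1,-5,-5],[0,-3,4,3],[0,0,1,5],[0,0,0,-5]]

  row1 -= 3·row0 → [0,-3,4,3]
  row2 -= 5·row0 → [0,12,-15,-7]
  row3 -= 4·row0 → [0,15,-15,5]
  row2 -= -4·row1 → [0,0,1,5]
  row3 -= -5·row1 → [0,0,5,20]
  row3 -= 5·row2 → [0,0,0,-5]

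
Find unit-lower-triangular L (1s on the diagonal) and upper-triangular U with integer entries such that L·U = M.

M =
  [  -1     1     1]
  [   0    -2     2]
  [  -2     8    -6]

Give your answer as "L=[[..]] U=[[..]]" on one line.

L=[[1,0,0],[0,1,0],[2,-3,1]] U=[[-1,1,1],[0,-2,2],[0,0,-2]]

  r1 -= 0·r0 → [0,-2,2]
  r2 -= 2·r0 → [0,6,-8]
  r2 -= -3·r1 → [0,0,-2]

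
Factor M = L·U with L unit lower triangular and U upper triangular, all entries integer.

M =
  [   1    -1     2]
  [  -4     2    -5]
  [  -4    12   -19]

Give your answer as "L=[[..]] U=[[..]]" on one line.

  R1 -= -4·R0 → [0,-2,3]
  R2 -= -4·R0 → [0,8,-11]
  R2 -= -4·R1 → [0,0,1]

L=[[1,0,0],[-4,1,0],[-4,-4,1]] U=[[1,-1,2],[0,-2,3],[0,0,1]]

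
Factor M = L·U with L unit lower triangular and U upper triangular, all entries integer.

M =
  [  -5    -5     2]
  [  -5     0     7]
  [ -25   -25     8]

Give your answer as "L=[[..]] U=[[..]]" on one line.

L=[[1,0,0],[1,1,0],[5,0,1]] U=[[-5,-5,2],[0,5,5],[0,0,-2]]

  R1 -= 1·R0 → [0,5,5]
  R2 -= 5·R0 → [0,0,-2]
  R2 -= 0·R1 → [0,0,-2]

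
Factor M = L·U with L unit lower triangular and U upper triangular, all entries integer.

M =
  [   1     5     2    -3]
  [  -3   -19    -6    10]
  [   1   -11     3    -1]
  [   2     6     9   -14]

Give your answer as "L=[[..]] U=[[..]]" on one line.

  R1 -= -3·R0 → [0,-4,0,1]
  R2 -= 1·R0 → [0,-16,1,2]
  R3 -= 2·R0 → [0,-4,5,-8]
  R2 -= 4·R1 → [0,0,1,-2]
  R3 -= 1·R1 → [0,0,5,-9]
  R3 -= 5·R2 → [0,0,0,1]

L=[[1,0,0,0],[-3,1,0,0],[1,4,1,0],[2,1,5,1]] U=[[1,5,2,-3],[0,-4,0,1],[0,0,1,-2],[0,0,0,1]]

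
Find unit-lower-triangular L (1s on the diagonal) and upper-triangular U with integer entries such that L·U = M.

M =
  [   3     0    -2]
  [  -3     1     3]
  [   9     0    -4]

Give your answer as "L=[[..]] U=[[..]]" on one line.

L=[[1,0,0],[-1,1,0],[3,0,1]] U=[[3,0,-2],[0,1,1],[0,0,2]]

  row1 -= -1·row0 → [0,1,1]
  row2 -= 3·row0 → [0,0,2]
  row2 -= 0·row1 → [0,0,2]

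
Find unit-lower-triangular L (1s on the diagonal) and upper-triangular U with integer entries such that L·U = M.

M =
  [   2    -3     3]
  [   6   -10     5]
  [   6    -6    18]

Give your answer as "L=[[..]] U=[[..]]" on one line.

  R1 -= 3·R0 → [0,-1,-4]
  R2 -= 3·R0 → [0,3,9]
  R2 -= -3·R1 → [0,0,-3]

L=[[1,0,0],[3,1,0],[3,-3,1]] U=[[2,-3,3],[0,-1,-4],[0,0,-3]]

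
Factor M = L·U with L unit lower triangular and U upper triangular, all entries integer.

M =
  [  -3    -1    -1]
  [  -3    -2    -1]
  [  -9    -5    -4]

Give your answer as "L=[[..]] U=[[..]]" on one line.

  row1 -= 1·row0 → [0,-1,0]
  row2 -= 3·row0 → [0,-2,-1]
  row2 -= 2·row1 → [0,0,-1]

L=[[1,0,0],[1,1,0],[3,2,1]] U=[[-3,-1,-1],[0,-1,0],[0,0,-1]]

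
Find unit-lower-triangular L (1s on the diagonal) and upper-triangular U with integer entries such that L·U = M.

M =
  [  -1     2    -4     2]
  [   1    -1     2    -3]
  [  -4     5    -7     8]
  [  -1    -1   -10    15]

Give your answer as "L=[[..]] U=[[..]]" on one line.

  R1 -= -1·R0 → [0,1,-2,-1]
  R2 -= 4·R0 → [0,-3,9,0]
  R3 -= 1·R0 → [0,-3,-6,13]
  R2 -= -3·R1 → [0,0,3,-3]
  R3 -= -3·R1 → [0,0,-12,10]
  R3 -= -4·R2 → [0,0,0,-2]

L=[[1,0,0,0],[-1,1,0,0],[4,-3,1,0],[1,-3,-4,1]] U=[[-1,2,-4,2],[0,1,-2,-1],[0,0,3,-3],[0,0,0,-2]]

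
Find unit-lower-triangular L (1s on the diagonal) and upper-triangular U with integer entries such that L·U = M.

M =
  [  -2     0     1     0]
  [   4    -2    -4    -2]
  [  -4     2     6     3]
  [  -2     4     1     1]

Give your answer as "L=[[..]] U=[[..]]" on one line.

  r1 -= -2·r0 → [0,-2,-2,-2]
  r2 -= 2·r0 → [0,2,4,3]
  r3 -= 1·r0 → [0,4,0,1]
  r2 -= -1·r1 → [0,0,2,1]
  r3 -= -2·r1 → [0,0,-4,-3]
  r3 -= -2·r2 → [0,0,0,-1]

L=[[1,0,0,0],[-2,1,0,0],[2,-1,1,0],[1,-2,-2,1]] U=[[-2,0,1,0],[0,-2,-2,-2],[0,0,2,1],[0,0,0,-1]]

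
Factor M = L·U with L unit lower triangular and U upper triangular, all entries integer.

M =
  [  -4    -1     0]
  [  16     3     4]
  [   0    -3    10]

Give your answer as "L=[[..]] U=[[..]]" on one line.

L=[[1,0,0],[-4,1,0],[0,3,1]] U=[[-4,-1,0],[0,-1,4],[0,0,-2]]

  row1 -= -4·row0 → [0,-1,4]
  row2 -= 0·row0 → [0,-3,10]
  row2 -= 3·row1 → [0,0,-2]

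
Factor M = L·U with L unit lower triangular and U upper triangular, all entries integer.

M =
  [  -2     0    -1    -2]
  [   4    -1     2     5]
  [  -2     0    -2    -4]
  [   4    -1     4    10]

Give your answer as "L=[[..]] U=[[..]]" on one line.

L=[[1,0,0,0],[-2,1,0,0],[1,0,1,0],[-2,1,-2,1]] U=[[-2,0,-1,-2],[0,-1,0,1],[0,0,-1,-2],[0,0,0,1]]

  row1 -= -2·row0 → [0,-1,0,1]
  row2 -= 1·row0 → [0,0,-1,-2]
  row3 -= -2·row0 → [0,-1,2,6]
  row2 -= 0·row1 → [0,0,-1,-2]
  row3 -= 1·row1 → [0,0,2,5]
  row3 -= -2·row2 → [0,0,0,1]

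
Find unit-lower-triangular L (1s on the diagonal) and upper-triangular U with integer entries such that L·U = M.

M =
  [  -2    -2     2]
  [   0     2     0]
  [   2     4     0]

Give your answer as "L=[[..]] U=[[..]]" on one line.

  row1 -= 0·row0 → [0,2,0]
  row2 -= -1·row0 → [0,2,2]
  row2 -= 1·row1 → [0,0,2]

L=[[1,0,0],[0,1,0],[-1,1,1]] U=[[-2,-2,2],[0,2,0],[0,0,2]]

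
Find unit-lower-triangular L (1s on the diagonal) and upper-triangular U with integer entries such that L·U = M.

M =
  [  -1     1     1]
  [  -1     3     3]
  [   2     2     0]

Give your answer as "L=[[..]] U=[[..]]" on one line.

L=[[1,0,0],[1,1,0],[-2,2,1]] U=[[-1,1,1],[0,2,2],[0,0,-2]]

  row1 -= 1·row0 → [0,2,2]
  row2 -= -2·row0 → [0,4,2]
  row2 -= 2·row1 → [0,0,-2]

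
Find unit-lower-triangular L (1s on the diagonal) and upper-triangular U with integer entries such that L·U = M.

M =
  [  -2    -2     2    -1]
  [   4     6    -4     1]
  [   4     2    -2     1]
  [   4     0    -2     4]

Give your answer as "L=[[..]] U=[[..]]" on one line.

L=[[1,0,0,0],[-2,1,0,0],[-2,-1,1,0],[-2,-2,1,1]] U=[[-2,-2,2,-1],[0,2,0,-1],[0,0,2,-2],[0,0,0,2]]

  r1 -= -2·r0 → [0,2,0,-1]
  r2 -= -2·r0 → [0,-2,2,-1]
  r3 -= -2·r0 → [0,-4,2,2]
  r2 -= -1·r1 → [0,0,2,-2]
  r3 -= -2·r1 → [0,0,2,0]
  r3 -= 1·r2 → [0,0,0,2]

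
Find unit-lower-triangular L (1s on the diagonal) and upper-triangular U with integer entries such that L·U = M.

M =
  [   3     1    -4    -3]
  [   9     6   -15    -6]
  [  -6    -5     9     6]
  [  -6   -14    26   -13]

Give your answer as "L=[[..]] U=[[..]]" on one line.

L=[[1,0,0,0],[3,1,0,0],[-2,-1,1,0],[-2,-4,-3,1]] U=[[3,1,-4,-3],[0,3,-3,3],[0,0,-2,3],[0,0,0,2]]

  row1 -= 3·row0 → [0,3,-3,3]
  row2 -= -2·row0 → [0,-3,1,0]
  row3 -= -2·row0 → [0,-12,18,-19]
  row2 -= -1·row1 → [0,0,-2,3]
  row3 -= -4·row1 → [0,0,6,-7]
  row3 -= -3·row2 → [0,0,0,2]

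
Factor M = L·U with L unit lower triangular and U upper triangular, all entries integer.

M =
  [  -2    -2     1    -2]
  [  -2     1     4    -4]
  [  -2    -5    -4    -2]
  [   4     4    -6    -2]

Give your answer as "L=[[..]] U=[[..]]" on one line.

  R1 -= 1·R0 → [0,3,3,-2]
  R2 -= 1·R0 → [0,-3,-5,0]
  R3 -= -2·R0 → [0,0,-4,-6]
  R2 -= -1·R1 → [0,0,-2,-2]
  R3 -= 0·R1 → [0,0,-4,-6]
  R3 -= 2·R2 → [0,0,0,-2]

L=[[1,0,0,0],[1,1,0,0],[1,-1,1,0],[-2,0,2,1]] U=[[-2,-2,1,-2],[0,3,3,-2],[0,0,-2,-2],[0,0,0,-2]]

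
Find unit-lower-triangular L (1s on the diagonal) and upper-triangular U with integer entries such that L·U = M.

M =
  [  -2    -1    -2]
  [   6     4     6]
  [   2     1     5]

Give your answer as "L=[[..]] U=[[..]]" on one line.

  R1 -= -3·R0 → [0,1,0]
  R2 -= -1·R0 → [0,0,3]
  R2 -= 0·R1 → [0,0,3]

L=[[1,0,0],[-3,1,0],[-1,0,1]] U=[[-2,-1,-2],[0,1,0],[0,0,3]]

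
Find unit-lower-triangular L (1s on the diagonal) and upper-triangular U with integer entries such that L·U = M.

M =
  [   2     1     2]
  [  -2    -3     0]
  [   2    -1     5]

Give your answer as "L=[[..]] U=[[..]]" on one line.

L=[[1,0,0],[-1,1,0],[1,1,1]] U=[[2,1,2],[0,-2,2],[0,0,1]]

  row1 -= -1·row0 → [0,-2,2]
  row2 -= 1·row0 → [0,-2,3]
  row2 -= 1·row1 → [0,0,1]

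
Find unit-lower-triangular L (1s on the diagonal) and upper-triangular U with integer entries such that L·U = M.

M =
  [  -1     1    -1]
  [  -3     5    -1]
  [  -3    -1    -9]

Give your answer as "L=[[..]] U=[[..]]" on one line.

  r1 -= 3·r0 → [0,2,2]
  r2 -= 3·r0 → [0,-4,-6]
  r2 -= -2·r1 → [0,0,-2]

L=[[1,0,0],[3,1,0],[3,-2,1]] U=[[-1,1,-1],[0,2,2],[0,0,-2]]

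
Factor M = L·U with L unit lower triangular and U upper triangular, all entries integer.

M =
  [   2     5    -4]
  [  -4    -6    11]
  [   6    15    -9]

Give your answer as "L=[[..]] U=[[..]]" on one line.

L=[[1,0,0],[-2,1,0],[3,0,1]] U=[[2,5,-4],[0,4,3],[0,0,3]]

  row1 -= -2·row0 → [0,4,3]
  row2 -= 3·row0 → [0,0,3]
  row2 -= 0·row1 → [0,0,3]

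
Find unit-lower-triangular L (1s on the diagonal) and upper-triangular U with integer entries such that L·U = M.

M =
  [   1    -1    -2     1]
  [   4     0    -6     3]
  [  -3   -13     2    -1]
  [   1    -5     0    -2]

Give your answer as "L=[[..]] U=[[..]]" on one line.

  r1 -= 4·r0 → [0,4,2,-1]
  r2 -= -3·r0 → [0,-16,-4,2]
  r3 -= 1·r0 → [0,-4,2,-3]
  r2 -= -4·r1 → [0,0,4,-2]
  r3 -= -1·r1 → [0,0,4,-4]
  r3 -= 1·r2 → [0,0,0,-2]

L=[[1,0,0,0],[4,1,0,0],[-3,-4,1,0],[1,-1,1,1]] U=[[1,-1,-2,1],[0,4,2,-1],[0,0,4,-2],[0,0,0,-2]]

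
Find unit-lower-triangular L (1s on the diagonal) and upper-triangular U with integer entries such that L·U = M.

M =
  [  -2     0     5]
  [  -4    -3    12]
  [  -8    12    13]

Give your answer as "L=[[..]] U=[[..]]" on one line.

  R1 -= 2·R0 → [0,-3,2]
  R2 -= 4·R0 → [0,12,-7]
  R2 -= -4·R1 → [0,0,1]

L=[[1,0,0],[2,1,0],[4,-4,1]] U=[[-2,0,5],[0,-3,2],[0,0,1]]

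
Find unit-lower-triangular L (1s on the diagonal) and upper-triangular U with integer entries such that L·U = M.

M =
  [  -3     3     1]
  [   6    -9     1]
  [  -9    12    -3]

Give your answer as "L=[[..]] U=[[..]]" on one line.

  R1 -= -2·R0 → [0,-3,3]
  R2 -= 3·R0 → [0,3,-6]
  R2 -= -1·R1 → [0,0,-3]

L=[[1,0,0],[-2,1,0],[3,-1,1]] U=[[-3,3,1],[0,-3,3],[0,0,-3]]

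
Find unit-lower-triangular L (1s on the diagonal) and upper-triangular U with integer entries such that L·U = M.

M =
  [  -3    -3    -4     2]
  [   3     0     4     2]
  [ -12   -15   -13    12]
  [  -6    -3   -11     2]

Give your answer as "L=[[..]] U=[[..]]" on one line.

  r1 -= -1·r0 → [0,-3,0,4]
  r2 -= 4·r0 → [0,-3,3,4]
  r3 -= 2·r0 → [0,3,-3,-2]
  r2 -= 1·r1 → [0,0,3,0]
  r3 -= -1·r1 → [0,0,-3,2]
  r3 -= -1·r2 → [0,0,0,2]

L=[[1,0,0,0],[-1,1,0,0],[4,1,1,0],[2,-1,-1,1]] U=[[-3,-3,-4,2],[0,-3,0,4],[0,0,3,0],[0,0,0,2]]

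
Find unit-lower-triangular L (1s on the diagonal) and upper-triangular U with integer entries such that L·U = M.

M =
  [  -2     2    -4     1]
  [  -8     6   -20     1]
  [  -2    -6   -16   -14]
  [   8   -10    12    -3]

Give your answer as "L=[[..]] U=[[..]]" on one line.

L=[[1,0,0,0],[4,1,0,0],[1,4,1,0],[-4,1,0,1]] U=[[-2,2,-4,1],[0,-2,-4,-3],[0,0,4,-3],[0,0,0,4]]

  r1 -= 4·r0 → [0,-2,-4,-3]
  r2 -= 1·r0 → [0,-8,-12,-15]
  r3 -= -4·r0 → [0,-2,-4,1]
  r2 -= 4·r1 → [0,0,4,-3]
  r3 -= 1·r1 → [0,0,0,4]
  r3 -= 0·r2 → [0,0,0,4]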